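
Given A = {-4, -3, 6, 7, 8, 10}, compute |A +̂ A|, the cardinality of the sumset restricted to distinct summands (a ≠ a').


Restricted sumset: A +̂ A = {a + a' : a ∈ A, a' ∈ A, a ≠ a'}.
Equivalently, take A + A and drop any sum 2a that is achievable ONLY as a + a for a ∈ A (i.e. sums representable only with equal summands).
Enumerate pairs (a, a') with a < a' (symmetric, so each unordered pair gives one sum; this covers all a ≠ a'):
  -4 + -3 = -7
  -4 + 6 = 2
  -4 + 7 = 3
  -4 + 8 = 4
  -4 + 10 = 6
  -3 + 6 = 3
  -3 + 7 = 4
  -3 + 8 = 5
  -3 + 10 = 7
  6 + 7 = 13
  6 + 8 = 14
  6 + 10 = 16
  7 + 8 = 15
  7 + 10 = 17
  8 + 10 = 18
Collected distinct sums: {-7, 2, 3, 4, 5, 6, 7, 13, 14, 15, 16, 17, 18}
|A +̂ A| = 13
(Reference bound: |A +̂ A| ≥ 2|A| - 3 for |A| ≥ 2, with |A| = 6 giving ≥ 9.)

|A +̂ A| = 13


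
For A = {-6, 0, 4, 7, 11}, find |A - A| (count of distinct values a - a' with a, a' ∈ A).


A - A = {a - a' : a, a' ∈ A}; |A| = 5.
Bounds: 2|A|-1 ≤ |A - A| ≤ |A|² - |A| + 1, i.e. 9 ≤ |A - A| ≤ 21.
Note: 0 ∈ A - A always (from a - a). The set is symmetric: if d ∈ A - A then -d ∈ A - A.
Enumerate nonzero differences d = a - a' with a > a' (then include -d):
Positive differences: {3, 4, 6, 7, 10, 11, 13, 17}
Full difference set: {0} ∪ (positive diffs) ∪ (negative diffs).
|A - A| = 1 + 2·8 = 17 (matches direct enumeration: 17).

|A - A| = 17


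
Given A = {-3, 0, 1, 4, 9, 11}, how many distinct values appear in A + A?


A + A = {a + a' : a, a' ∈ A}; |A| = 6.
General bounds: 2|A| - 1 ≤ |A + A| ≤ |A|(|A|+1)/2, i.e. 11 ≤ |A + A| ≤ 21.
Lower bound 2|A|-1 is attained iff A is an arithmetic progression.
Enumerate sums a + a' for a ≤ a' (symmetric, so this suffices):
a = -3: -3+-3=-6, -3+0=-3, -3+1=-2, -3+4=1, -3+9=6, -3+11=8
a = 0: 0+0=0, 0+1=1, 0+4=4, 0+9=9, 0+11=11
a = 1: 1+1=2, 1+4=5, 1+9=10, 1+11=12
a = 4: 4+4=8, 4+9=13, 4+11=15
a = 9: 9+9=18, 9+11=20
a = 11: 11+11=22
Distinct sums: {-6, -3, -2, 0, 1, 2, 4, 5, 6, 8, 9, 10, 11, 12, 13, 15, 18, 20, 22}
|A + A| = 19

|A + A| = 19


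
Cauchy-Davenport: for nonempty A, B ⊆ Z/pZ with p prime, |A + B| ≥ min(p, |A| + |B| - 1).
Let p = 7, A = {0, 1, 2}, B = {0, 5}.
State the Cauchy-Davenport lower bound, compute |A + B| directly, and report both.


Cauchy-Davenport: |A + B| ≥ min(p, |A| + |B| - 1) for A, B nonempty in Z/pZ.
|A| = 3, |B| = 2, p = 7.
CD lower bound = min(7, 3 + 2 - 1) = min(7, 4) = 4.
Compute A + B mod 7 directly:
a = 0: 0+0=0, 0+5=5
a = 1: 1+0=1, 1+5=6
a = 2: 2+0=2, 2+5=0
A + B = {0, 1, 2, 5, 6}, so |A + B| = 5.
Verify: 5 ≥ 4? Yes ✓.

CD lower bound = 4, actual |A + B| = 5.


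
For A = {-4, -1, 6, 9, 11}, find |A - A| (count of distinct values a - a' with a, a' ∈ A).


A - A = {a - a' : a, a' ∈ A}; |A| = 5.
Bounds: 2|A|-1 ≤ |A - A| ≤ |A|² - |A| + 1, i.e. 9 ≤ |A - A| ≤ 21.
Note: 0 ∈ A - A always (from a - a). The set is symmetric: if d ∈ A - A then -d ∈ A - A.
Enumerate nonzero differences d = a - a' with a > a' (then include -d):
Positive differences: {2, 3, 5, 7, 10, 12, 13, 15}
Full difference set: {0} ∪ (positive diffs) ∪ (negative diffs).
|A - A| = 1 + 2·8 = 17 (matches direct enumeration: 17).

|A - A| = 17


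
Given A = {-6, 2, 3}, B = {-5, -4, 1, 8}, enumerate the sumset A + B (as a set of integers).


A + B = {a + b : a ∈ A, b ∈ B}.
Enumerate all |A|·|B| = 3·4 = 12 pairs (a, b) and collect distinct sums.
a = -6: -6+-5=-11, -6+-4=-10, -6+1=-5, -6+8=2
a = 2: 2+-5=-3, 2+-4=-2, 2+1=3, 2+8=10
a = 3: 3+-5=-2, 3+-4=-1, 3+1=4, 3+8=11
Collecting distinct sums: A + B = {-11, -10, -5, -3, -2, -1, 2, 3, 4, 10, 11}
|A + B| = 11

A + B = {-11, -10, -5, -3, -2, -1, 2, 3, 4, 10, 11}


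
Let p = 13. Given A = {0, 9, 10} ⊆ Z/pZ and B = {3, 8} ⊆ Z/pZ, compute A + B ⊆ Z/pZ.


Work in Z/13Z: reduce every sum a + b modulo 13.
Enumerate all 6 pairs:
a = 0: 0+3=3, 0+8=8
a = 9: 9+3=12, 9+8=4
a = 10: 10+3=0, 10+8=5
Distinct residues collected: {0, 3, 4, 5, 8, 12}
|A + B| = 6 (out of 13 total residues).

A + B = {0, 3, 4, 5, 8, 12}


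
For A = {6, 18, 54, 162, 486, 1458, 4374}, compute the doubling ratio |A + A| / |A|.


|A| = 7.
Compute A + A by enumerating all 49 pairs.
A + A = {12, 24, 36, 60, 72, 108, 168, 180, 216, 324, 492, 504, 540, 648, 972, 1464, 1476, 1512, 1620, 1944, 2916, 4380, 4392, 4428, 4536, 4860, 5832, 8748}, so |A + A| = 28.
K = |A + A| / |A| = 28/7 = 4/1 ≈ 4.0000.
Reference: AP of size 7 gives K = 13/7 ≈ 1.8571; a fully generic set of size 7 gives K ≈ 4.0000.

|A| = 7, |A + A| = 28, K = 28/7 = 4/1.


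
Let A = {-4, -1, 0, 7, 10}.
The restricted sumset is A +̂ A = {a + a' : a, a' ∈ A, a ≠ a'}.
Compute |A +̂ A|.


Restricted sumset: A +̂ A = {a + a' : a ∈ A, a' ∈ A, a ≠ a'}.
Equivalently, take A + A and drop any sum 2a that is achievable ONLY as a + a for a ∈ A (i.e. sums representable only with equal summands).
Enumerate pairs (a, a') with a < a' (symmetric, so each unordered pair gives one sum; this covers all a ≠ a'):
  -4 + -1 = -5
  -4 + 0 = -4
  -4 + 7 = 3
  -4 + 10 = 6
  -1 + 0 = -1
  -1 + 7 = 6
  -1 + 10 = 9
  0 + 7 = 7
  0 + 10 = 10
  7 + 10 = 17
Collected distinct sums: {-5, -4, -1, 3, 6, 7, 9, 10, 17}
|A +̂ A| = 9
(Reference bound: |A +̂ A| ≥ 2|A| - 3 for |A| ≥ 2, with |A| = 5 giving ≥ 7.)

|A +̂ A| = 9


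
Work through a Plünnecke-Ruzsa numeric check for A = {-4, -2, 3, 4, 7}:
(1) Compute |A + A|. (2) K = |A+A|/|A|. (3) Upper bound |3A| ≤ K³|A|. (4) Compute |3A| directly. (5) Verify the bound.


|A| = 5.
Step 1: Compute A + A by enumerating all 25 pairs.
A + A = {-8, -6, -4, -1, 0, 1, 2, 3, 5, 6, 7, 8, 10, 11, 14}, so |A + A| = 15.
Step 2: Doubling constant K = |A + A|/|A| = 15/5 = 15/5 ≈ 3.0000.
Step 3: Plünnecke-Ruzsa gives |3A| ≤ K³·|A| = (3.0000)³ · 5 ≈ 135.0000.
Step 4: Compute 3A = A + A + A directly by enumerating all triples (a,b,c) ∈ A³; |3A| = 28.
Step 5: Check 28 ≤ 135.0000? Yes ✓.

K = 15/5, Plünnecke-Ruzsa bound K³|A| ≈ 135.0000, |3A| = 28, inequality holds.


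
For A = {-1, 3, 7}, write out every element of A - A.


A - A = {a - a' : a, a' ∈ A}.
Compute a - a' for each ordered pair (a, a'):
a = -1: -1--1=0, -1-3=-4, -1-7=-8
a = 3: 3--1=4, 3-3=0, 3-7=-4
a = 7: 7--1=8, 7-3=4, 7-7=0
Collecting distinct values (and noting 0 appears from a-a):
A - A = {-8, -4, 0, 4, 8}
|A - A| = 5

A - A = {-8, -4, 0, 4, 8}


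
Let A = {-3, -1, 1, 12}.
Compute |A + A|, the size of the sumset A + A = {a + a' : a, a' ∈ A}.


A + A = {a + a' : a, a' ∈ A}; |A| = 4.
General bounds: 2|A| - 1 ≤ |A + A| ≤ |A|(|A|+1)/2, i.e. 7 ≤ |A + A| ≤ 10.
Lower bound 2|A|-1 is attained iff A is an arithmetic progression.
Enumerate sums a + a' for a ≤ a' (symmetric, so this suffices):
a = -3: -3+-3=-6, -3+-1=-4, -3+1=-2, -3+12=9
a = -1: -1+-1=-2, -1+1=0, -1+12=11
a = 1: 1+1=2, 1+12=13
a = 12: 12+12=24
Distinct sums: {-6, -4, -2, 0, 2, 9, 11, 13, 24}
|A + A| = 9

|A + A| = 9


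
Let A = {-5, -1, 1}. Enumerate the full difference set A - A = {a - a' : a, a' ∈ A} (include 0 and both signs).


A - A = {a - a' : a, a' ∈ A}.
Compute a - a' for each ordered pair (a, a'):
a = -5: -5--5=0, -5--1=-4, -5-1=-6
a = -1: -1--5=4, -1--1=0, -1-1=-2
a = 1: 1--5=6, 1--1=2, 1-1=0
Collecting distinct values (and noting 0 appears from a-a):
A - A = {-6, -4, -2, 0, 2, 4, 6}
|A - A| = 7

A - A = {-6, -4, -2, 0, 2, 4, 6}


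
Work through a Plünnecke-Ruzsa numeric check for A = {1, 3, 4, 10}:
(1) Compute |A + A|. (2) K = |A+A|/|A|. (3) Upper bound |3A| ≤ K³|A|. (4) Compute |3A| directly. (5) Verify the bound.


|A| = 4.
Step 1: Compute A + A by enumerating all 16 pairs.
A + A = {2, 4, 5, 6, 7, 8, 11, 13, 14, 20}, so |A + A| = 10.
Step 2: Doubling constant K = |A + A|/|A| = 10/4 = 10/4 ≈ 2.5000.
Step 3: Plünnecke-Ruzsa gives |3A| ≤ K³·|A| = (2.5000)³ · 4 ≈ 62.5000.
Step 4: Compute 3A = A + A + A directly by enumerating all triples (a,b,c) ∈ A³; |3A| = 18.
Step 5: Check 18 ≤ 62.5000? Yes ✓.

K = 10/4, Plünnecke-Ruzsa bound K³|A| ≈ 62.5000, |3A| = 18, inequality holds.


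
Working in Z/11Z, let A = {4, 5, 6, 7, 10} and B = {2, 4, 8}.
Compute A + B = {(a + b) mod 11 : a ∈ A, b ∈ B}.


Work in Z/11Z: reduce every sum a + b modulo 11.
Enumerate all 15 pairs:
a = 4: 4+2=6, 4+4=8, 4+8=1
a = 5: 5+2=7, 5+4=9, 5+8=2
a = 6: 6+2=8, 6+4=10, 6+8=3
a = 7: 7+2=9, 7+4=0, 7+8=4
a = 10: 10+2=1, 10+4=3, 10+8=7
Distinct residues collected: {0, 1, 2, 3, 4, 6, 7, 8, 9, 10}
|A + B| = 10 (out of 11 total residues).

A + B = {0, 1, 2, 3, 4, 6, 7, 8, 9, 10}


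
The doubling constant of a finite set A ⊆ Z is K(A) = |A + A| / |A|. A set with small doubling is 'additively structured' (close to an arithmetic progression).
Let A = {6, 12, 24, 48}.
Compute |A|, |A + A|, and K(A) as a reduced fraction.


|A| = 4.
Compute A + A by enumerating all 16 pairs.
A + A = {12, 18, 24, 30, 36, 48, 54, 60, 72, 96}, so |A + A| = 10.
K = |A + A| / |A| = 10/4 = 5/2 ≈ 2.5000.
Reference: AP of size 4 gives K = 7/4 ≈ 1.7500; a fully generic set of size 4 gives K ≈ 2.5000.

|A| = 4, |A + A| = 10, K = 10/4 = 5/2.


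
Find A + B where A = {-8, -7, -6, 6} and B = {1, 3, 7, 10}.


A + B = {a + b : a ∈ A, b ∈ B}.
Enumerate all |A|·|B| = 4·4 = 16 pairs (a, b) and collect distinct sums.
a = -8: -8+1=-7, -8+3=-5, -8+7=-1, -8+10=2
a = -7: -7+1=-6, -7+3=-4, -7+7=0, -7+10=3
a = -6: -6+1=-5, -6+3=-3, -6+7=1, -6+10=4
a = 6: 6+1=7, 6+3=9, 6+7=13, 6+10=16
Collecting distinct sums: A + B = {-7, -6, -5, -4, -3, -1, 0, 1, 2, 3, 4, 7, 9, 13, 16}
|A + B| = 15

A + B = {-7, -6, -5, -4, -3, -1, 0, 1, 2, 3, 4, 7, 9, 13, 16}


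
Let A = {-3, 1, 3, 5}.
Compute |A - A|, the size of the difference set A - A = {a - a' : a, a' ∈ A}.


A - A = {a - a' : a, a' ∈ A}; |A| = 4.
Bounds: 2|A|-1 ≤ |A - A| ≤ |A|² - |A| + 1, i.e. 7 ≤ |A - A| ≤ 13.
Note: 0 ∈ A - A always (from a - a). The set is symmetric: if d ∈ A - A then -d ∈ A - A.
Enumerate nonzero differences d = a - a' with a > a' (then include -d):
Positive differences: {2, 4, 6, 8}
Full difference set: {0} ∪ (positive diffs) ∪ (negative diffs).
|A - A| = 1 + 2·4 = 9 (matches direct enumeration: 9).

|A - A| = 9


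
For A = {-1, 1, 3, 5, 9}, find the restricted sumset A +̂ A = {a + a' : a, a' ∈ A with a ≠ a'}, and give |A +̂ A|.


Restricted sumset: A +̂ A = {a + a' : a ∈ A, a' ∈ A, a ≠ a'}.
Equivalently, take A + A and drop any sum 2a that is achievable ONLY as a + a for a ∈ A (i.e. sums representable only with equal summands).
Enumerate pairs (a, a') with a < a' (symmetric, so each unordered pair gives one sum; this covers all a ≠ a'):
  -1 + 1 = 0
  -1 + 3 = 2
  -1 + 5 = 4
  -1 + 9 = 8
  1 + 3 = 4
  1 + 5 = 6
  1 + 9 = 10
  3 + 5 = 8
  3 + 9 = 12
  5 + 9 = 14
Collected distinct sums: {0, 2, 4, 6, 8, 10, 12, 14}
|A +̂ A| = 8
(Reference bound: |A +̂ A| ≥ 2|A| - 3 for |A| ≥ 2, with |A| = 5 giving ≥ 7.)

|A +̂ A| = 8


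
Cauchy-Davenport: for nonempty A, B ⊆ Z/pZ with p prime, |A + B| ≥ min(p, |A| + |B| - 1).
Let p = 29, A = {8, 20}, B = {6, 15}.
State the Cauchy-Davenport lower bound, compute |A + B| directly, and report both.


Cauchy-Davenport: |A + B| ≥ min(p, |A| + |B| - 1) for A, B nonempty in Z/pZ.
|A| = 2, |B| = 2, p = 29.
CD lower bound = min(29, 2 + 2 - 1) = min(29, 3) = 3.
Compute A + B mod 29 directly:
a = 8: 8+6=14, 8+15=23
a = 20: 20+6=26, 20+15=6
A + B = {6, 14, 23, 26}, so |A + B| = 4.
Verify: 4 ≥ 3? Yes ✓.

CD lower bound = 3, actual |A + B| = 4.


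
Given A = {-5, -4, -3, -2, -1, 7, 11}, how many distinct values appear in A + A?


A + A = {a + a' : a, a' ∈ A}; |A| = 7.
General bounds: 2|A| - 1 ≤ |A + A| ≤ |A|(|A|+1)/2, i.e. 13 ≤ |A + A| ≤ 28.
Lower bound 2|A|-1 is attained iff A is an arithmetic progression.
Enumerate sums a + a' for a ≤ a' (symmetric, so this suffices):
a = -5: -5+-5=-10, -5+-4=-9, -5+-3=-8, -5+-2=-7, -5+-1=-6, -5+7=2, -5+11=6
a = -4: -4+-4=-8, -4+-3=-7, -4+-2=-6, -4+-1=-5, -4+7=3, -4+11=7
a = -3: -3+-3=-6, -3+-2=-5, -3+-1=-4, -3+7=4, -3+11=8
a = -2: -2+-2=-4, -2+-1=-3, -2+7=5, -2+11=9
a = -1: -1+-1=-2, -1+7=6, -1+11=10
a = 7: 7+7=14, 7+11=18
a = 11: 11+11=22
Distinct sums: {-10, -9, -8, -7, -6, -5, -4, -3, -2, 2, 3, 4, 5, 6, 7, 8, 9, 10, 14, 18, 22}
|A + A| = 21

|A + A| = 21


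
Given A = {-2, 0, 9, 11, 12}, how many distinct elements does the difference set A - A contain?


A - A = {a - a' : a, a' ∈ A}; |A| = 5.
Bounds: 2|A|-1 ≤ |A - A| ≤ |A|² - |A| + 1, i.e. 9 ≤ |A - A| ≤ 21.
Note: 0 ∈ A - A always (from a - a). The set is symmetric: if d ∈ A - A then -d ∈ A - A.
Enumerate nonzero differences d = a - a' with a > a' (then include -d):
Positive differences: {1, 2, 3, 9, 11, 12, 13, 14}
Full difference set: {0} ∪ (positive diffs) ∪ (negative diffs).
|A - A| = 1 + 2·8 = 17 (matches direct enumeration: 17).

|A - A| = 17


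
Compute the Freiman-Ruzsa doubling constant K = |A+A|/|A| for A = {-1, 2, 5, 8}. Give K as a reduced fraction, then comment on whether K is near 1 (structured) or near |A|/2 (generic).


|A| = 4.
Compute A + A by enumerating all 16 pairs.
A + A = {-2, 1, 4, 7, 10, 13, 16}, so |A + A| = 7.
K = |A + A| / |A| = 7/4 (already in lowest terms) ≈ 1.7500.
Reference: AP of size 4 gives K = 7/4 ≈ 1.7500; a fully generic set of size 4 gives K ≈ 2.5000.

|A| = 4, |A + A| = 7, K = 7/4.


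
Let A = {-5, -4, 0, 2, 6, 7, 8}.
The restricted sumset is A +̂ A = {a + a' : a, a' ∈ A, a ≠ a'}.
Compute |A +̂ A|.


Restricted sumset: A +̂ A = {a + a' : a ∈ A, a' ∈ A, a ≠ a'}.
Equivalently, take A + A and drop any sum 2a that is achievable ONLY as a + a for a ∈ A (i.e. sums representable only with equal summands).
Enumerate pairs (a, a') with a < a' (symmetric, so each unordered pair gives one sum; this covers all a ≠ a'):
  -5 + -4 = -9
  -5 + 0 = -5
  -5 + 2 = -3
  -5 + 6 = 1
  -5 + 7 = 2
  -5 + 8 = 3
  -4 + 0 = -4
  -4 + 2 = -2
  -4 + 6 = 2
  -4 + 7 = 3
  -4 + 8 = 4
  0 + 2 = 2
  0 + 6 = 6
  0 + 7 = 7
  0 + 8 = 8
  2 + 6 = 8
  2 + 7 = 9
  2 + 8 = 10
  6 + 7 = 13
  6 + 8 = 14
  7 + 8 = 15
Collected distinct sums: {-9, -5, -4, -3, -2, 1, 2, 3, 4, 6, 7, 8, 9, 10, 13, 14, 15}
|A +̂ A| = 17
(Reference bound: |A +̂ A| ≥ 2|A| - 3 for |A| ≥ 2, with |A| = 7 giving ≥ 11.)

|A +̂ A| = 17


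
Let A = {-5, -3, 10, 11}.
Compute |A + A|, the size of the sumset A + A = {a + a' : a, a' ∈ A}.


A + A = {a + a' : a, a' ∈ A}; |A| = 4.
General bounds: 2|A| - 1 ≤ |A + A| ≤ |A|(|A|+1)/2, i.e. 7 ≤ |A + A| ≤ 10.
Lower bound 2|A|-1 is attained iff A is an arithmetic progression.
Enumerate sums a + a' for a ≤ a' (symmetric, so this suffices):
a = -5: -5+-5=-10, -5+-3=-8, -5+10=5, -5+11=6
a = -3: -3+-3=-6, -3+10=7, -3+11=8
a = 10: 10+10=20, 10+11=21
a = 11: 11+11=22
Distinct sums: {-10, -8, -6, 5, 6, 7, 8, 20, 21, 22}
|A + A| = 10

|A + A| = 10


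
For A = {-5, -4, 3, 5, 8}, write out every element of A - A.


A - A = {a - a' : a, a' ∈ A}.
Compute a - a' for each ordered pair (a, a'):
a = -5: -5--5=0, -5--4=-1, -5-3=-8, -5-5=-10, -5-8=-13
a = -4: -4--5=1, -4--4=0, -4-3=-7, -4-5=-9, -4-8=-12
a = 3: 3--5=8, 3--4=7, 3-3=0, 3-5=-2, 3-8=-5
a = 5: 5--5=10, 5--4=9, 5-3=2, 5-5=0, 5-8=-3
a = 8: 8--5=13, 8--4=12, 8-3=5, 8-5=3, 8-8=0
Collecting distinct values (and noting 0 appears from a-a):
A - A = {-13, -12, -10, -9, -8, -7, -5, -3, -2, -1, 0, 1, 2, 3, 5, 7, 8, 9, 10, 12, 13}
|A - A| = 21

A - A = {-13, -12, -10, -9, -8, -7, -5, -3, -2, -1, 0, 1, 2, 3, 5, 7, 8, 9, 10, 12, 13}


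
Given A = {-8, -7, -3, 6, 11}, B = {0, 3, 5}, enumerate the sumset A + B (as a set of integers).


A + B = {a + b : a ∈ A, b ∈ B}.
Enumerate all |A|·|B| = 5·3 = 15 pairs (a, b) and collect distinct sums.
a = -8: -8+0=-8, -8+3=-5, -8+5=-3
a = -7: -7+0=-7, -7+3=-4, -7+5=-2
a = -3: -3+0=-3, -3+3=0, -3+5=2
a = 6: 6+0=6, 6+3=9, 6+5=11
a = 11: 11+0=11, 11+3=14, 11+5=16
Collecting distinct sums: A + B = {-8, -7, -5, -4, -3, -2, 0, 2, 6, 9, 11, 14, 16}
|A + B| = 13

A + B = {-8, -7, -5, -4, -3, -2, 0, 2, 6, 9, 11, 14, 16}


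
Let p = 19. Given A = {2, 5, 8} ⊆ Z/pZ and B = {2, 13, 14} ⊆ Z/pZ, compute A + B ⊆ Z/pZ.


Work in Z/19Z: reduce every sum a + b modulo 19.
Enumerate all 9 pairs:
a = 2: 2+2=4, 2+13=15, 2+14=16
a = 5: 5+2=7, 5+13=18, 5+14=0
a = 8: 8+2=10, 8+13=2, 8+14=3
Distinct residues collected: {0, 2, 3, 4, 7, 10, 15, 16, 18}
|A + B| = 9 (out of 19 total residues).

A + B = {0, 2, 3, 4, 7, 10, 15, 16, 18}


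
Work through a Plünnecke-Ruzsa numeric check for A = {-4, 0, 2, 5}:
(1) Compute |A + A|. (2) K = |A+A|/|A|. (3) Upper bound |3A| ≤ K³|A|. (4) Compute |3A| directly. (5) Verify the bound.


|A| = 4.
Step 1: Compute A + A by enumerating all 16 pairs.
A + A = {-8, -4, -2, 0, 1, 2, 4, 5, 7, 10}, so |A + A| = 10.
Step 2: Doubling constant K = |A + A|/|A| = 10/4 = 10/4 ≈ 2.5000.
Step 3: Plünnecke-Ruzsa gives |3A| ≤ K³·|A| = (2.5000)³ · 4 ≈ 62.5000.
Step 4: Compute 3A = A + A + A directly by enumerating all triples (a,b,c) ∈ A³; |3A| = 18.
Step 5: Check 18 ≤ 62.5000? Yes ✓.

K = 10/4, Plünnecke-Ruzsa bound K³|A| ≈ 62.5000, |3A| = 18, inequality holds.


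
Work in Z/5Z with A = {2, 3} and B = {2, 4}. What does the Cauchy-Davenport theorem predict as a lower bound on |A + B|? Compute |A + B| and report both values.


Cauchy-Davenport: |A + B| ≥ min(p, |A| + |B| - 1) for A, B nonempty in Z/pZ.
|A| = 2, |B| = 2, p = 5.
CD lower bound = min(5, 2 + 2 - 1) = min(5, 3) = 3.
Compute A + B mod 5 directly:
a = 2: 2+2=4, 2+4=1
a = 3: 3+2=0, 3+4=2
A + B = {0, 1, 2, 4}, so |A + B| = 4.
Verify: 4 ≥ 3? Yes ✓.

CD lower bound = 3, actual |A + B| = 4.


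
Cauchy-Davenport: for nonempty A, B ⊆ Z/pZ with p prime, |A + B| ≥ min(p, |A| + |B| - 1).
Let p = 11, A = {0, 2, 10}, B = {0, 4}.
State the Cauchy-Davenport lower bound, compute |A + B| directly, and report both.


Cauchy-Davenport: |A + B| ≥ min(p, |A| + |B| - 1) for A, B nonempty in Z/pZ.
|A| = 3, |B| = 2, p = 11.
CD lower bound = min(11, 3 + 2 - 1) = min(11, 4) = 4.
Compute A + B mod 11 directly:
a = 0: 0+0=0, 0+4=4
a = 2: 2+0=2, 2+4=6
a = 10: 10+0=10, 10+4=3
A + B = {0, 2, 3, 4, 6, 10}, so |A + B| = 6.
Verify: 6 ≥ 4? Yes ✓.

CD lower bound = 4, actual |A + B| = 6.


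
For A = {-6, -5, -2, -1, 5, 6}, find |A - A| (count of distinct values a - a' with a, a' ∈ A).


A - A = {a - a' : a, a' ∈ A}; |A| = 6.
Bounds: 2|A|-1 ≤ |A - A| ≤ |A|² - |A| + 1, i.e. 11 ≤ |A - A| ≤ 31.
Note: 0 ∈ A - A always (from a - a). The set is symmetric: if d ∈ A - A then -d ∈ A - A.
Enumerate nonzero differences d = a - a' with a > a' (then include -d):
Positive differences: {1, 3, 4, 5, 6, 7, 8, 10, 11, 12}
Full difference set: {0} ∪ (positive diffs) ∪ (negative diffs).
|A - A| = 1 + 2·10 = 21 (matches direct enumeration: 21).

|A - A| = 21


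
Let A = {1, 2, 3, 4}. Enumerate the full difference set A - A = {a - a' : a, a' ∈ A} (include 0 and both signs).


A - A = {a - a' : a, a' ∈ A}.
Compute a - a' for each ordered pair (a, a'):
a = 1: 1-1=0, 1-2=-1, 1-3=-2, 1-4=-3
a = 2: 2-1=1, 2-2=0, 2-3=-1, 2-4=-2
a = 3: 3-1=2, 3-2=1, 3-3=0, 3-4=-1
a = 4: 4-1=3, 4-2=2, 4-3=1, 4-4=0
Collecting distinct values (and noting 0 appears from a-a):
A - A = {-3, -2, -1, 0, 1, 2, 3}
|A - A| = 7

A - A = {-3, -2, -1, 0, 1, 2, 3}


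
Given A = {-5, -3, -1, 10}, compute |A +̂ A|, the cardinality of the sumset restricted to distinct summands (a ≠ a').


Restricted sumset: A +̂ A = {a + a' : a ∈ A, a' ∈ A, a ≠ a'}.
Equivalently, take A + A and drop any sum 2a that is achievable ONLY as a + a for a ∈ A (i.e. sums representable only with equal summands).
Enumerate pairs (a, a') with a < a' (symmetric, so each unordered pair gives one sum; this covers all a ≠ a'):
  -5 + -3 = -8
  -5 + -1 = -6
  -5 + 10 = 5
  -3 + -1 = -4
  -3 + 10 = 7
  -1 + 10 = 9
Collected distinct sums: {-8, -6, -4, 5, 7, 9}
|A +̂ A| = 6
(Reference bound: |A +̂ A| ≥ 2|A| - 3 for |A| ≥ 2, with |A| = 4 giving ≥ 5.)

|A +̂ A| = 6


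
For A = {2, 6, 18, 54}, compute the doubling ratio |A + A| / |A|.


|A| = 4.
Compute A + A by enumerating all 16 pairs.
A + A = {4, 8, 12, 20, 24, 36, 56, 60, 72, 108}, so |A + A| = 10.
K = |A + A| / |A| = 10/4 = 5/2 ≈ 2.5000.
Reference: AP of size 4 gives K = 7/4 ≈ 1.7500; a fully generic set of size 4 gives K ≈ 2.5000.

|A| = 4, |A + A| = 10, K = 10/4 = 5/2.


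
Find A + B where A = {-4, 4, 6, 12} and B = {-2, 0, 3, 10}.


A + B = {a + b : a ∈ A, b ∈ B}.
Enumerate all |A|·|B| = 4·4 = 16 pairs (a, b) and collect distinct sums.
a = -4: -4+-2=-6, -4+0=-4, -4+3=-1, -4+10=6
a = 4: 4+-2=2, 4+0=4, 4+3=7, 4+10=14
a = 6: 6+-2=4, 6+0=6, 6+3=9, 6+10=16
a = 12: 12+-2=10, 12+0=12, 12+3=15, 12+10=22
Collecting distinct sums: A + B = {-6, -4, -1, 2, 4, 6, 7, 9, 10, 12, 14, 15, 16, 22}
|A + B| = 14

A + B = {-6, -4, -1, 2, 4, 6, 7, 9, 10, 12, 14, 15, 16, 22}


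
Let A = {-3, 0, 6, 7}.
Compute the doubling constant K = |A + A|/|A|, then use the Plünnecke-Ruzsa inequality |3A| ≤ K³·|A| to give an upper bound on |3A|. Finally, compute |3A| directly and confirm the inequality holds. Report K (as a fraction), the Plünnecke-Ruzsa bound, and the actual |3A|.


|A| = 4.
Step 1: Compute A + A by enumerating all 16 pairs.
A + A = {-6, -3, 0, 3, 4, 6, 7, 12, 13, 14}, so |A + A| = 10.
Step 2: Doubling constant K = |A + A|/|A| = 10/4 = 10/4 ≈ 2.5000.
Step 3: Plünnecke-Ruzsa gives |3A| ≤ K³·|A| = (2.5000)³ · 4 ≈ 62.5000.
Step 4: Compute 3A = A + A + A directly by enumerating all triples (a,b,c) ∈ A³; |3A| = 19.
Step 5: Check 19 ≤ 62.5000? Yes ✓.

K = 10/4, Plünnecke-Ruzsa bound K³|A| ≈ 62.5000, |3A| = 19, inequality holds.


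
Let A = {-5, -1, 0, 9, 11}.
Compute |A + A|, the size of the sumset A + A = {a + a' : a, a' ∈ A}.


A + A = {a + a' : a, a' ∈ A}; |A| = 5.
General bounds: 2|A| - 1 ≤ |A + A| ≤ |A|(|A|+1)/2, i.e. 9 ≤ |A + A| ≤ 15.
Lower bound 2|A|-1 is attained iff A is an arithmetic progression.
Enumerate sums a + a' for a ≤ a' (symmetric, so this suffices):
a = -5: -5+-5=-10, -5+-1=-6, -5+0=-5, -5+9=4, -5+11=6
a = -1: -1+-1=-2, -1+0=-1, -1+9=8, -1+11=10
a = 0: 0+0=0, 0+9=9, 0+11=11
a = 9: 9+9=18, 9+11=20
a = 11: 11+11=22
Distinct sums: {-10, -6, -5, -2, -1, 0, 4, 6, 8, 9, 10, 11, 18, 20, 22}
|A + A| = 15

|A + A| = 15


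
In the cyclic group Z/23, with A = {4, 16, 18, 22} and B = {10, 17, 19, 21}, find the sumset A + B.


Work in Z/23Z: reduce every sum a + b modulo 23.
Enumerate all 16 pairs:
a = 4: 4+10=14, 4+17=21, 4+19=0, 4+21=2
a = 16: 16+10=3, 16+17=10, 16+19=12, 16+21=14
a = 18: 18+10=5, 18+17=12, 18+19=14, 18+21=16
a = 22: 22+10=9, 22+17=16, 22+19=18, 22+21=20
Distinct residues collected: {0, 2, 3, 5, 9, 10, 12, 14, 16, 18, 20, 21}
|A + B| = 12 (out of 23 total residues).

A + B = {0, 2, 3, 5, 9, 10, 12, 14, 16, 18, 20, 21}


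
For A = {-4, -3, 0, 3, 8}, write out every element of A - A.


A - A = {a - a' : a, a' ∈ A}.
Compute a - a' for each ordered pair (a, a'):
a = -4: -4--4=0, -4--3=-1, -4-0=-4, -4-3=-7, -4-8=-12
a = -3: -3--4=1, -3--3=0, -3-0=-3, -3-3=-6, -3-8=-11
a = 0: 0--4=4, 0--3=3, 0-0=0, 0-3=-3, 0-8=-8
a = 3: 3--4=7, 3--3=6, 3-0=3, 3-3=0, 3-8=-5
a = 8: 8--4=12, 8--3=11, 8-0=8, 8-3=5, 8-8=0
Collecting distinct values (and noting 0 appears from a-a):
A - A = {-12, -11, -8, -7, -6, -5, -4, -3, -1, 0, 1, 3, 4, 5, 6, 7, 8, 11, 12}
|A - A| = 19

A - A = {-12, -11, -8, -7, -6, -5, -4, -3, -1, 0, 1, 3, 4, 5, 6, 7, 8, 11, 12}


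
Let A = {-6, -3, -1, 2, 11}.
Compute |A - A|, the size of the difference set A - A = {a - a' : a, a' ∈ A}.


A - A = {a - a' : a, a' ∈ A}; |A| = 5.
Bounds: 2|A|-1 ≤ |A - A| ≤ |A|² - |A| + 1, i.e. 9 ≤ |A - A| ≤ 21.
Note: 0 ∈ A - A always (from a - a). The set is symmetric: if d ∈ A - A then -d ∈ A - A.
Enumerate nonzero differences d = a - a' with a > a' (then include -d):
Positive differences: {2, 3, 5, 8, 9, 12, 14, 17}
Full difference set: {0} ∪ (positive diffs) ∪ (negative diffs).
|A - A| = 1 + 2·8 = 17 (matches direct enumeration: 17).

|A - A| = 17


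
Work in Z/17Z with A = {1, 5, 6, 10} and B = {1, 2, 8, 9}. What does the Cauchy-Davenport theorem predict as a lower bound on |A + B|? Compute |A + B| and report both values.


Cauchy-Davenport: |A + B| ≥ min(p, |A| + |B| - 1) for A, B nonempty in Z/pZ.
|A| = 4, |B| = 4, p = 17.
CD lower bound = min(17, 4 + 4 - 1) = min(17, 7) = 7.
Compute A + B mod 17 directly:
a = 1: 1+1=2, 1+2=3, 1+8=9, 1+9=10
a = 5: 5+1=6, 5+2=7, 5+8=13, 5+9=14
a = 6: 6+1=7, 6+2=8, 6+8=14, 6+9=15
a = 10: 10+1=11, 10+2=12, 10+8=1, 10+9=2
A + B = {1, 2, 3, 6, 7, 8, 9, 10, 11, 12, 13, 14, 15}, so |A + B| = 13.
Verify: 13 ≥ 7? Yes ✓.

CD lower bound = 7, actual |A + B| = 13.


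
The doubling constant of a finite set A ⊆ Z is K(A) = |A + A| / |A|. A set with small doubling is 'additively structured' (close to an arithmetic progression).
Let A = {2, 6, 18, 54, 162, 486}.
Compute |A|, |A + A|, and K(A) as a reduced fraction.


|A| = 6.
Compute A + A by enumerating all 36 pairs.
A + A = {4, 8, 12, 20, 24, 36, 56, 60, 72, 108, 164, 168, 180, 216, 324, 488, 492, 504, 540, 648, 972}, so |A + A| = 21.
K = |A + A| / |A| = 21/6 = 7/2 ≈ 3.5000.
Reference: AP of size 6 gives K = 11/6 ≈ 1.8333; a fully generic set of size 6 gives K ≈ 3.5000.

|A| = 6, |A + A| = 21, K = 21/6 = 7/2.


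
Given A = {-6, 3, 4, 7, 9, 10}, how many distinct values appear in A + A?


A + A = {a + a' : a, a' ∈ A}; |A| = 6.
General bounds: 2|A| - 1 ≤ |A + A| ≤ |A|(|A|+1)/2, i.e. 11 ≤ |A + A| ≤ 21.
Lower bound 2|A|-1 is attained iff A is an arithmetic progression.
Enumerate sums a + a' for a ≤ a' (symmetric, so this suffices):
a = -6: -6+-6=-12, -6+3=-3, -6+4=-2, -6+7=1, -6+9=3, -6+10=4
a = 3: 3+3=6, 3+4=7, 3+7=10, 3+9=12, 3+10=13
a = 4: 4+4=8, 4+7=11, 4+9=13, 4+10=14
a = 7: 7+7=14, 7+9=16, 7+10=17
a = 9: 9+9=18, 9+10=19
a = 10: 10+10=20
Distinct sums: {-12, -3, -2, 1, 3, 4, 6, 7, 8, 10, 11, 12, 13, 14, 16, 17, 18, 19, 20}
|A + A| = 19

|A + A| = 19


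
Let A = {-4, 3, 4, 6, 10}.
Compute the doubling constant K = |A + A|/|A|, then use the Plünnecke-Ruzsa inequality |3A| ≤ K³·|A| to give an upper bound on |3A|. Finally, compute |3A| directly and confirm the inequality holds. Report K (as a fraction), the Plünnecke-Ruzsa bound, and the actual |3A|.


|A| = 5.
Step 1: Compute A + A by enumerating all 25 pairs.
A + A = {-8, -1, 0, 2, 6, 7, 8, 9, 10, 12, 13, 14, 16, 20}, so |A + A| = 14.
Step 2: Doubling constant K = |A + A|/|A| = 14/5 = 14/5 ≈ 2.8000.
Step 3: Plünnecke-Ruzsa gives |3A| ≤ K³·|A| = (2.8000)³ · 5 ≈ 109.7600.
Step 4: Compute 3A = A + A + A directly by enumerating all triples (a,b,c) ∈ A³; |3A| = 27.
Step 5: Check 27 ≤ 109.7600? Yes ✓.

K = 14/5, Plünnecke-Ruzsa bound K³|A| ≈ 109.7600, |3A| = 27, inequality holds.


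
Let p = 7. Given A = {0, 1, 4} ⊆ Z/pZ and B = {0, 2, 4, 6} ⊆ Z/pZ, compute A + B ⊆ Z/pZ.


Work in Z/7Z: reduce every sum a + b modulo 7.
Enumerate all 12 pairs:
a = 0: 0+0=0, 0+2=2, 0+4=4, 0+6=6
a = 1: 1+0=1, 1+2=3, 1+4=5, 1+6=0
a = 4: 4+0=4, 4+2=6, 4+4=1, 4+6=3
Distinct residues collected: {0, 1, 2, 3, 4, 5, 6}
|A + B| = 7 (out of 7 total residues).

A + B = {0, 1, 2, 3, 4, 5, 6}


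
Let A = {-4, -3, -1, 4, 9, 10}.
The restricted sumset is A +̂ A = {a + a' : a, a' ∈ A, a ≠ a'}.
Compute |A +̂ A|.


Restricted sumset: A +̂ A = {a + a' : a ∈ A, a' ∈ A, a ≠ a'}.
Equivalently, take A + A and drop any sum 2a that is achievable ONLY as a + a for a ∈ A (i.e. sums representable only with equal summands).
Enumerate pairs (a, a') with a < a' (symmetric, so each unordered pair gives one sum; this covers all a ≠ a'):
  -4 + -3 = -7
  -4 + -1 = -5
  -4 + 4 = 0
  -4 + 9 = 5
  -4 + 10 = 6
  -3 + -1 = -4
  -3 + 4 = 1
  -3 + 9 = 6
  -3 + 10 = 7
  -1 + 4 = 3
  -1 + 9 = 8
  -1 + 10 = 9
  4 + 9 = 13
  4 + 10 = 14
  9 + 10 = 19
Collected distinct sums: {-7, -5, -4, 0, 1, 3, 5, 6, 7, 8, 9, 13, 14, 19}
|A +̂ A| = 14
(Reference bound: |A +̂ A| ≥ 2|A| - 3 for |A| ≥ 2, with |A| = 6 giving ≥ 9.)

|A +̂ A| = 14


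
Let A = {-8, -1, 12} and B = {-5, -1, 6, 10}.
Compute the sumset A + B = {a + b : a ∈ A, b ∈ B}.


A + B = {a + b : a ∈ A, b ∈ B}.
Enumerate all |A|·|B| = 3·4 = 12 pairs (a, b) and collect distinct sums.
a = -8: -8+-5=-13, -8+-1=-9, -8+6=-2, -8+10=2
a = -1: -1+-5=-6, -1+-1=-2, -1+6=5, -1+10=9
a = 12: 12+-5=7, 12+-1=11, 12+6=18, 12+10=22
Collecting distinct sums: A + B = {-13, -9, -6, -2, 2, 5, 7, 9, 11, 18, 22}
|A + B| = 11

A + B = {-13, -9, -6, -2, 2, 5, 7, 9, 11, 18, 22}


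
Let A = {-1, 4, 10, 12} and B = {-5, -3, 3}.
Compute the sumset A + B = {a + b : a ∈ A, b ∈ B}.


A + B = {a + b : a ∈ A, b ∈ B}.
Enumerate all |A|·|B| = 4·3 = 12 pairs (a, b) and collect distinct sums.
a = -1: -1+-5=-6, -1+-3=-4, -1+3=2
a = 4: 4+-5=-1, 4+-3=1, 4+3=7
a = 10: 10+-5=5, 10+-3=7, 10+3=13
a = 12: 12+-5=7, 12+-3=9, 12+3=15
Collecting distinct sums: A + B = {-6, -4, -1, 1, 2, 5, 7, 9, 13, 15}
|A + B| = 10

A + B = {-6, -4, -1, 1, 2, 5, 7, 9, 13, 15}


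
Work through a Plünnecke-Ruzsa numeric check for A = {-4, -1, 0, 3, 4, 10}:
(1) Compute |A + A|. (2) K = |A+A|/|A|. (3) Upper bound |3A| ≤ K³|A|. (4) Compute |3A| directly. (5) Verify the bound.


|A| = 6.
Step 1: Compute A + A by enumerating all 36 pairs.
A + A = {-8, -5, -4, -2, -1, 0, 2, 3, 4, 6, 7, 8, 9, 10, 13, 14, 20}, so |A + A| = 17.
Step 2: Doubling constant K = |A + A|/|A| = 17/6 = 17/6 ≈ 2.8333.
Step 3: Plünnecke-Ruzsa gives |3A| ≤ K³·|A| = (2.8333)³ · 6 ≈ 136.4722.
Step 4: Compute 3A = A + A + A directly by enumerating all triples (a,b,c) ∈ A³; |3A| = 32.
Step 5: Check 32 ≤ 136.4722? Yes ✓.

K = 17/6, Plünnecke-Ruzsa bound K³|A| ≈ 136.4722, |3A| = 32, inequality holds.


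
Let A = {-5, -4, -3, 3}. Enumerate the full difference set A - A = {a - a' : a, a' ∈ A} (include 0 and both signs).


A - A = {a - a' : a, a' ∈ A}.
Compute a - a' for each ordered pair (a, a'):
a = -5: -5--5=0, -5--4=-1, -5--3=-2, -5-3=-8
a = -4: -4--5=1, -4--4=0, -4--3=-1, -4-3=-7
a = -3: -3--5=2, -3--4=1, -3--3=0, -3-3=-6
a = 3: 3--5=8, 3--4=7, 3--3=6, 3-3=0
Collecting distinct values (and noting 0 appears from a-a):
A - A = {-8, -7, -6, -2, -1, 0, 1, 2, 6, 7, 8}
|A - A| = 11

A - A = {-8, -7, -6, -2, -1, 0, 1, 2, 6, 7, 8}


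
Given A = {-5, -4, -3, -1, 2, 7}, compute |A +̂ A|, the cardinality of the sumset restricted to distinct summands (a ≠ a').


Restricted sumset: A +̂ A = {a + a' : a ∈ A, a' ∈ A, a ≠ a'}.
Equivalently, take A + A and drop any sum 2a that is achievable ONLY as a + a for a ∈ A (i.e. sums representable only with equal summands).
Enumerate pairs (a, a') with a < a' (symmetric, so each unordered pair gives one sum; this covers all a ≠ a'):
  -5 + -4 = -9
  -5 + -3 = -8
  -5 + -1 = -6
  -5 + 2 = -3
  -5 + 7 = 2
  -4 + -3 = -7
  -4 + -1 = -5
  -4 + 2 = -2
  -4 + 7 = 3
  -3 + -1 = -4
  -3 + 2 = -1
  -3 + 7 = 4
  -1 + 2 = 1
  -1 + 7 = 6
  2 + 7 = 9
Collected distinct sums: {-9, -8, -7, -6, -5, -4, -3, -2, -1, 1, 2, 3, 4, 6, 9}
|A +̂ A| = 15
(Reference bound: |A +̂ A| ≥ 2|A| - 3 for |A| ≥ 2, with |A| = 6 giving ≥ 9.)

|A +̂ A| = 15


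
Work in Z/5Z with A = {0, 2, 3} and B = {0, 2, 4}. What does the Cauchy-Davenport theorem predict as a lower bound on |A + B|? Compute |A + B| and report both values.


Cauchy-Davenport: |A + B| ≥ min(p, |A| + |B| - 1) for A, B nonempty in Z/pZ.
|A| = 3, |B| = 3, p = 5.
CD lower bound = min(5, 3 + 3 - 1) = min(5, 5) = 5.
Compute A + B mod 5 directly:
a = 0: 0+0=0, 0+2=2, 0+4=4
a = 2: 2+0=2, 2+2=4, 2+4=1
a = 3: 3+0=3, 3+2=0, 3+4=2
A + B = {0, 1, 2, 3, 4}, so |A + B| = 5.
Verify: 5 ≥ 5? Yes ✓.

CD lower bound = 5, actual |A + B| = 5.


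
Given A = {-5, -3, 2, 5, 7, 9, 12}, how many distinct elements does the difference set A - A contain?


A - A = {a - a' : a, a' ∈ A}; |A| = 7.
Bounds: 2|A|-1 ≤ |A - A| ≤ |A|² - |A| + 1, i.e. 13 ≤ |A - A| ≤ 43.
Note: 0 ∈ A - A always (from a - a). The set is symmetric: if d ∈ A - A then -d ∈ A - A.
Enumerate nonzero differences d = a - a' with a > a' (then include -d):
Positive differences: {2, 3, 4, 5, 7, 8, 10, 12, 14, 15, 17}
Full difference set: {0} ∪ (positive diffs) ∪ (negative diffs).
|A - A| = 1 + 2·11 = 23 (matches direct enumeration: 23).

|A - A| = 23


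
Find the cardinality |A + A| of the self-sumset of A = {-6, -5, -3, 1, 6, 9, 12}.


A + A = {a + a' : a, a' ∈ A}; |A| = 7.
General bounds: 2|A| - 1 ≤ |A + A| ≤ |A|(|A|+1)/2, i.e. 13 ≤ |A + A| ≤ 28.
Lower bound 2|A|-1 is attained iff A is an arithmetic progression.
Enumerate sums a + a' for a ≤ a' (symmetric, so this suffices):
a = -6: -6+-6=-12, -6+-5=-11, -6+-3=-9, -6+1=-5, -6+6=0, -6+9=3, -6+12=6
a = -5: -5+-5=-10, -5+-3=-8, -5+1=-4, -5+6=1, -5+9=4, -5+12=7
a = -3: -3+-3=-6, -3+1=-2, -3+6=3, -3+9=6, -3+12=9
a = 1: 1+1=2, 1+6=7, 1+9=10, 1+12=13
a = 6: 6+6=12, 6+9=15, 6+12=18
a = 9: 9+9=18, 9+12=21
a = 12: 12+12=24
Distinct sums: {-12, -11, -10, -9, -8, -6, -5, -4, -2, 0, 1, 2, 3, 4, 6, 7, 9, 10, 12, 13, 15, 18, 21, 24}
|A + A| = 24

|A + A| = 24


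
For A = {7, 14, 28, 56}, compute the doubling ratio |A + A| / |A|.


|A| = 4.
Compute A + A by enumerating all 16 pairs.
A + A = {14, 21, 28, 35, 42, 56, 63, 70, 84, 112}, so |A + A| = 10.
K = |A + A| / |A| = 10/4 = 5/2 ≈ 2.5000.
Reference: AP of size 4 gives K = 7/4 ≈ 1.7500; a fully generic set of size 4 gives K ≈ 2.5000.

|A| = 4, |A + A| = 10, K = 10/4 = 5/2.


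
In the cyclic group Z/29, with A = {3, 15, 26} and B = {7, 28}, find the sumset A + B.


Work in Z/29Z: reduce every sum a + b modulo 29.
Enumerate all 6 pairs:
a = 3: 3+7=10, 3+28=2
a = 15: 15+7=22, 15+28=14
a = 26: 26+7=4, 26+28=25
Distinct residues collected: {2, 4, 10, 14, 22, 25}
|A + B| = 6 (out of 29 total residues).

A + B = {2, 4, 10, 14, 22, 25}


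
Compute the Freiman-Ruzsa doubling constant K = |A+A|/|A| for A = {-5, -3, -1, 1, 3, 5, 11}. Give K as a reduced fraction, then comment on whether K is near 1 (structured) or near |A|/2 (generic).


|A| = 7.
Compute A + A by enumerating all 49 pairs.
A + A = {-10, -8, -6, -4, -2, 0, 2, 4, 6, 8, 10, 12, 14, 16, 22}, so |A + A| = 15.
K = |A + A| / |A| = 15/7 (already in lowest terms) ≈ 2.1429.
Reference: AP of size 7 gives K = 13/7 ≈ 1.8571; a fully generic set of size 7 gives K ≈ 4.0000.

|A| = 7, |A + A| = 15, K = 15/7.


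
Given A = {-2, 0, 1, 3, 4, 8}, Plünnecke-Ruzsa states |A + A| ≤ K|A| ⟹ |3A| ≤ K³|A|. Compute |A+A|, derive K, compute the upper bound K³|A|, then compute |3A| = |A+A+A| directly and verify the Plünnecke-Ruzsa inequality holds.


|A| = 6.
Step 1: Compute A + A by enumerating all 36 pairs.
A + A = {-4, -2, -1, 0, 1, 2, 3, 4, 5, 6, 7, 8, 9, 11, 12, 16}, so |A + A| = 16.
Step 2: Doubling constant K = |A + A|/|A| = 16/6 = 16/6 ≈ 2.6667.
Step 3: Plünnecke-Ruzsa gives |3A| ≤ K³·|A| = (2.6667)³ · 6 ≈ 113.7778.
Step 4: Compute 3A = A + A + A directly by enumerating all triples (a,b,c) ∈ A³; |3A| = 26.
Step 5: Check 26 ≤ 113.7778? Yes ✓.

K = 16/6, Plünnecke-Ruzsa bound K³|A| ≈ 113.7778, |3A| = 26, inequality holds.


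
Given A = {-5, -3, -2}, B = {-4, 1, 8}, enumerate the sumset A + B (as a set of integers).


A + B = {a + b : a ∈ A, b ∈ B}.
Enumerate all |A|·|B| = 3·3 = 9 pairs (a, b) and collect distinct sums.
a = -5: -5+-4=-9, -5+1=-4, -5+8=3
a = -3: -3+-4=-7, -3+1=-2, -3+8=5
a = -2: -2+-4=-6, -2+1=-1, -2+8=6
Collecting distinct sums: A + B = {-9, -7, -6, -4, -2, -1, 3, 5, 6}
|A + B| = 9

A + B = {-9, -7, -6, -4, -2, -1, 3, 5, 6}


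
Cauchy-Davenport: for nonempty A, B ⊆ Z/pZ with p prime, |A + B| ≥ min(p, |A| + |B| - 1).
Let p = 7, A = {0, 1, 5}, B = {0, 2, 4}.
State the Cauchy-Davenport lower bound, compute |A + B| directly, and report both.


Cauchy-Davenport: |A + B| ≥ min(p, |A| + |B| - 1) for A, B nonempty in Z/pZ.
|A| = 3, |B| = 3, p = 7.
CD lower bound = min(7, 3 + 3 - 1) = min(7, 5) = 5.
Compute A + B mod 7 directly:
a = 0: 0+0=0, 0+2=2, 0+4=4
a = 1: 1+0=1, 1+2=3, 1+4=5
a = 5: 5+0=5, 5+2=0, 5+4=2
A + B = {0, 1, 2, 3, 4, 5}, so |A + B| = 6.
Verify: 6 ≥ 5? Yes ✓.

CD lower bound = 5, actual |A + B| = 6.


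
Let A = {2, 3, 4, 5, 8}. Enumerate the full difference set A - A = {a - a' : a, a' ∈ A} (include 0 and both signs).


A - A = {a - a' : a, a' ∈ A}.
Compute a - a' for each ordered pair (a, a'):
a = 2: 2-2=0, 2-3=-1, 2-4=-2, 2-5=-3, 2-8=-6
a = 3: 3-2=1, 3-3=0, 3-4=-1, 3-5=-2, 3-8=-5
a = 4: 4-2=2, 4-3=1, 4-4=0, 4-5=-1, 4-8=-4
a = 5: 5-2=3, 5-3=2, 5-4=1, 5-5=0, 5-8=-3
a = 8: 8-2=6, 8-3=5, 8-4=4, 8-5=3, 8-8=0
Collecting distinct values (and noting 0 appears from a-a):
A - A = {-6, -5, -4, -3, -2, -1, 0, 1, 2, 3, 4, 5, 6}
|A - A| = 13

A - A = {-6, -5, -4, -3, -2, -1, 0, 1, 2, 3, 4, 5, 6}


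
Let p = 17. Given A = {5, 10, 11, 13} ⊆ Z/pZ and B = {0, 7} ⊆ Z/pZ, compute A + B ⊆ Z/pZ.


Work in Z/17Z: reduce every sum a + b modulo 17.
Enumerate all 8 pairs:
a = 5: 5+0=5, 5+7=12
a = 10: 10+0=10, 10+7=0
a = 11: 11+0=11, 11+7=1
a = 13: 13+0=13, 13+7=3
Distinct residues collected: {0, 1, 3, 5, 10, 11, 12, 13}
|A + B| = 8 (out of 17 total residues).

A + B = {0, 1, 3, 5, 10, 11, 12, 13}


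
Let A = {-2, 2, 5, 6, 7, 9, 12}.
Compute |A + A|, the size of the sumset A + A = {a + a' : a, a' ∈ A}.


A + A = {a + a' : a, a' ∈ A}; |A| = 7.
General bounds: 2|A| - 1 ≤ |A + A| ≤ |A|(|A|+1)/2, i.e. 13 ≤ |A + A| ≤ 28.
Lower bound 2|A|-1 is attained iff A is an arithmetic progression.
Enumerate sums a + a' for a ≤ a' (symmetric, so this suffices):
a = -2: -2+-2=-4, -2+2=0, -2+5=3, -2+6=4, -2+7=5, -2+9=7, -2+12=10
a = 2: 2+2=4, 2+5=7, 2+6=8, 2+7=9, 2+9=11, 2+12=14
a = 5: 5+5=10, 5+6=11, 5+7=12, 5+9=14, 5+12=17
a = 6: 6+6=12, 6+7=13, 6+9=15, 6+12=18
a = 7: 7+7=14, 7+9=16, 7+12=19
a = 9: 9+9=18, 9+12=21
a = 12: 12+12=24
Distinct sums: {-4, 0, 3, 4, 5, 7, 8, 9, 10, 11, 12, 13, 14, 15, 16, 17, 18, 19, 21, 24}
|A + A| = 20

|A + A| = 20


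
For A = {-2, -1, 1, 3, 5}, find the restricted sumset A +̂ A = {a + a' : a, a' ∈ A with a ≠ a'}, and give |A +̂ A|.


Restricted sumset: A +̂ A = {a + a' : a ∈ A, a' ∈ A, a ≠ a'}.
Equivalently, take A + A and drop any sum 2a that is achievable ONLY as a + a for a ∈ A (i.e. sums representable only with equal summands).
Enumerate pairs (a, a') with a < a' (symmetric, so each unordered pair gives one sum; this covers all a ≠ a'):
  -2 + -1 = -3
  -2 + 1 = -1
  -2 + 3 = 1
  -2 + 5 = 3
  -1 + 1 = 0
  -1 + 3 = 2
  -1 + 5 = 4
  1 + 3 = 4
  1 + 5 = 6
  3 + 5 = 8
Collected distinct sums: {-3, -1, 0, 1, 2, 3, 4, 6, 8}
|A +̂ A| = 9
(Reference bound: |A +̂ A| ≥ 2|A| - 3 for |A| ≥ 2, with |A| = 5 giving ≥ 7.)

|A +̂ A| = 9


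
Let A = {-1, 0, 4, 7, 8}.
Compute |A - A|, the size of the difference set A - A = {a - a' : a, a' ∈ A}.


A - A = {a - a' : a, a' ∈ A}; |A| = 5.
Bounds: 2|A|-1 ≤ |A - A| ≤ |A|² - |A| + 1, i.e. 9 ≤ |A - A| ≤ 21.
Note: 0 ∈ A - A always (from a - a). The set is symmetric: if d ∈ A - A then -d ∈ A - A.
Enumerate nonzero differences d = a - a' with a > a' (then include -d):
Positive differences: {1, 3, 4, 5, 7, 8, 9}
Full difference set: {0} ∪ (positive diffs) ∪ (negative diffs).
|A - A| = 1 + 2·7 = 15 (matches direct enumeration: 15).

|A - A| = 15


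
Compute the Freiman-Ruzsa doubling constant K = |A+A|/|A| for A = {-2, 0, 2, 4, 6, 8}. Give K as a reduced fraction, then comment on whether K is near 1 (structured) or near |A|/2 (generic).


|A| = 6.
Compute A + A by enumerating all 36 pairs.
A + A = {-4, -2, 0, 2, 4, 6, 8, 10, 12, 14, 16}, so |A + A| = 11.
K = |A + A| / |A| = 11/6 (already in lowest terms) ≈ 1.8333.
Reference: AP of size 6 gives K = 11/6 ≈ 1.8333; a fully generic set of size 6 gives K ≈ 3.5000.

|A| = 6, |A + A| = 11, K = 11/6.


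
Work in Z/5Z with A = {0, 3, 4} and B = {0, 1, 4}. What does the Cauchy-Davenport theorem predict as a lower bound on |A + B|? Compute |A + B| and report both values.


Cauchy-Davenport: |A + B| ≥ min(p, |A| + |B| - 1) for A, B nonempty in Z/pZ.
|A| = 3, |B| = 3, p = 5.
CD lower bound = min(5, 3 + 3 - 1) = min(5, 5) = 5.
Compute A + B mod 5 directly:
a = 0: 0+0=0, 0+1=1, 0+4=4
a = 3: 3+0=3, 3+1=4, 3+4=2
a = 4: 4+0=4, 4+1=0, 4+4=3
A + B = {0, 1, 2, 3, 4}, so |A + B| = 5.
Verify: 5 ≥ 5? Yes ✓.

CD lower bound = 5, actual |A + B| = 5.
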